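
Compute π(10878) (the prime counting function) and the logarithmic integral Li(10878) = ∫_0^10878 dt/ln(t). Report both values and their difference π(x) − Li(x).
π(10878) = 1322;  Li(10878) ≈ 1341.03;  π(x) − Li(x) ≈ -19.03.

Direct count of primes ≤ 10878 gives π(10878) = 1322. Numerical evaluation of the logarithmic integral gives Li(10878) ≈ 1341.03. The difference π(x) − Li(x) ≈ -19.03 is typically negative for small/moderate x (Li(x) overestimates), though Littlewood's theorem shows this sign changes infinitely often.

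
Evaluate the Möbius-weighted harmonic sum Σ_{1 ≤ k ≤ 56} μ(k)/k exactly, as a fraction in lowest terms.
Σ μ(k)/k = -17255220085293371/10863052825730014910

Values of μ(k) for 1 ≤ k ≤ 56: μ(1) = 1, μ(2) = -1, μ(3) = -1, μ(5) = -1, μ(6) = 1, μ(7) = -1, μ(10) = 1, μ(11) = -1, μ(13) = -1, μ(14) = 1, μ(15) = 1, μ(17) = -1, μ(19) = -1, μ(21) = 1, μ(22) = 1, μ(23) = -1, μ(26) = 1, μ(29) = -1, μ(30) = -1, μ(31) = -1, μ(33) = 1, μ(34) = 1, μ(35) = 1, μ(37) = -1, μ(38) = 1, μ(39) = 1, μ(41) = -1, μ(42) = -1, μ(43) = -1, μ(46) = 1, μ(47) = -1, μ(51) = 1, μ(53) = -1, μ(55) = 1, with μ = 0 on non-squarefree integers. Summing μ(k)/k for k where μ(k) ≠ 0 gives -17255220085293371/10863052825730014910 ≈ -0.0016. (PNT ⟺ this sum → 0 as n → ∞.)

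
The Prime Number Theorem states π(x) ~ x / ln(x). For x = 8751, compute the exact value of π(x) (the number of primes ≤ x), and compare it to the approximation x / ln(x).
π(8751) = 1091;  x/ln(x) ≈ 964.09;  relative error ≈ 11.63%.

Directly count primes up to 8751: π(8751) = 1091. The PNT approximation gives 8751/ln(8751) ≈ 8751/9.07692 ≈ 964.09. Relative error (π(x) − x/ln(x)) / π(x) ≈ 11.63%; the approximation is known to undercount slightly (Li(x) is a better estimate).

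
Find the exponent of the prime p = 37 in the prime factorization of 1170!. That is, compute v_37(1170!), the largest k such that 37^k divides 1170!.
v_37(1170!) = 31

Legendre's formula: v_p(n!) = Σ_{k ≥ 1} ⌊n / p^k⌋. For p = 37, n = 1170, the terms are:
  ⌊1170/37^1⌋ = ⌊1170/37⌋ = 31
(the next term ⌊1170/37^2⌋ = 0, terminating the sum). Summing: v_37(1170!) = 31 = 31.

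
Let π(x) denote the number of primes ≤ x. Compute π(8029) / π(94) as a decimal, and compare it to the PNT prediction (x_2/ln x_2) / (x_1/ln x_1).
π(8029)/π(94) = 1010/24 ≈ 42.0833;  PNT prediction ≈ 43.1624.

π(94) = 24 and π(8029) = 1010, so π(8029)/π(94) ≈ 42.0833. The PNT-predicted ratio is (8029/ln(8029)) / (94/ln(94)) ≈ 43.1624. The two agree to within a few percent, as expected.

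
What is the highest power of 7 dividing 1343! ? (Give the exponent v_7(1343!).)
v_7(1343!) = 221

Legendre's formula: v_p(n!) = Σ_{k ≥ 1} ⌊n / p^k⌋. For p = 7, n = 1343, the terms are:
  ⌊1343/7^1⌋ = ⌊1343/7⌋ = 191
  ⌊1343/7^2⌋ = ⌊1343/49⌋ = 27
  ⌊1343/7^3⌋ = ⌊1343/343⌋ = 3
(the next term ⌊1343/7^4⌋ = 0, terminating the sum). Summing: v_7(1343!) = 191 + 27 + 3 = 221.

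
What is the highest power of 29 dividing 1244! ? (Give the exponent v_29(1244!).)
v_29(1244!) = 43

Legendre's formula: v_p(n!) = Σ_{k ≥ 1} ⌊n / p^k⌋. For p = 29, n = 1244, the terms are:
  ⌊1244/29^1⌋ = ⌊1244/29⌋ = 42
  ⌊1244/29^2⌋ = ⌊1244/841⌋ = 1
(the next term ⌊1244/29^3⌋ = 0, terminating the sum). Summing: v_29(1244!) = 42 + 1 = 43.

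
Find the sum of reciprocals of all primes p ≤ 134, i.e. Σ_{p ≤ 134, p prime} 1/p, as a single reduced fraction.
Σ 1/p = 980956909242278731029785409368357903506317057050081/525896479052627740771371797072411912900610967452630

π(134) = 32, so the primes ≤ 134 are [2, 3, 5, 7, 11, 13, 17, 19, 23, 29, 31, 37, 41, 43, 47, 53, 59, 61, 67, 71, 73, 79, 83, 89, 97, 101, 103, 107, 109, 113, 127, 131]. Summing 1/p over these primes: 980956909242278731029785409368357903506317057050081/525896479052627740771371797072411912900610967452630 ≈ 1.8653. Mertens estimate ln ln(134) + 0.2615 ≈ 1.8503.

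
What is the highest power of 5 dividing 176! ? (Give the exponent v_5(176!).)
v_5(176!) = 43

Legendre's formula: v_p(n!) = Σ_{k ≥ 1} ⌊n / p^k⌋. For p = 5, n = 176, the terms are:
  ⌊176/5^1⌋ = ⌊176/5⌋ = 35
  ⌊176/5^2⌋ = ⌊176/25⌋ = 7
  ⌊176/5^3⌋ = ⌊176/125⌋ = 1
(the next term ⌊176/5^4⌋ = 0, terminating the sum). Summing: v_5(176!) = 35 + 7 + 1 = 43.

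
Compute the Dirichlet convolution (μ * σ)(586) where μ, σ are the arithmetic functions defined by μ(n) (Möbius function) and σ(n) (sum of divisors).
(μ * σ)(586) = 586

Divisors of 586: [1, 2, 293, 586]. For each d | 586:
  d = 1: μ(1) · σ(586/1) = 1 · 882 = 882
  d = 2: μ(2) · σ(586/2) = -1 · 294 = -294
  d = 293: μ(293) · σ(586/293) = -1 · 3 = -3
  d = 586: μ(586) · σ(586/586) = 1 · 1 = 1
Summing: (μ * σ)(586) = 882 + -294 + -3 + 1 = 586.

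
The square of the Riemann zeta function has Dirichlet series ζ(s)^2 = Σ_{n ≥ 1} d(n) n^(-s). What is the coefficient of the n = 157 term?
d(157) = 2

ζ(s)^2 = (Σ 1/m^s)(Σ 1/k^s). The coefficient of 1/n^s in the product is the number of ordered pairs (m, k) with mk = n, which equals d(n). For n = 157, divisors are [1, 157], so d(157) = 2.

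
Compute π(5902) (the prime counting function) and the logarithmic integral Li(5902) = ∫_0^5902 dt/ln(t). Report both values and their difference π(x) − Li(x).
π(5902) = 776;  Li(5902) ≈ 789.14;  π(x) − Li(x) ≈ -13.14.

Direct count of primes ≤ 5902 gives π(5902) = 776. Numerical evaluation of the logarithmic integral gives Li(5902) ≈ 789.14. The difference π(x) − Li(x) ≈ -13.14 is typically negative for small/moderate x (Li(x) overestimates), though Littlewood's theorem shows this sign changes infinitely often.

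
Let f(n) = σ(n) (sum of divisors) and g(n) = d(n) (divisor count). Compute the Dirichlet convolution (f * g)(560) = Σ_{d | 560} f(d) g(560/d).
(σ * d)(560) = 7920

Divisors of 560: [1, 2, 4, 5, 7, 8, 10, 14, 16, 20, 28, 35, 40, 56, 70, 80, 112, 140, 280, 560]. For each d | 560:
  d = 1: σ(1) · d(560/1) = 1 · 20 = 20
  d = 2: σ(2) · d(560/2) = 3 · 16 = 48
  d = 4: σ(4) · d(560/4) = 7 · 12 = 84
  d = 5: σ(5) · d(560/5) = 6 · 10 = 60
  d = 7: σ(7) · d(560/7) = 8 · 10 = 80
  d = 8: σ(8) · d(560/8) = 15 · 8 = 120
  d = 10: σ(10) · d(560/10) = 18 · 8 = 144
  d = 14: σ(14) · d(560/14) = 24 · 8 = 192
  d = 16: σ(16) · d(560/16) = 31 · 4 = 124
  d = 20: σ(20) · d(560/20) = 42 · 6 = 252
  d = 28: σ(28) · d(560/28) = 56 · 6 = 336
  d = 35: σ(35) · d(560/35) = 48 · 5 = 240
  d = 40: σ(40) · d(560/40) = 90 · 4 = 360
  d = 56: σ(56) · d(560/56) = 120 · 4 = 480
  d = 70: σ(70) · d(560/70) = 144 · 4 = 576
  d = 80: σ(80) · d(560/80) = 186 · 2 = 372
  d = 112: σ(112) · d(560/112) = 248 · 2 = 496
  d = 140: σ(140) · d(560/140) = 336 · 3 = 1008
  d = 280: σ(280) · d(560/280) = 720 · 2 = 1440
  d = 560: σ(560) · d(560/560) = 1488 · 1 = 1488
Summing: (σ * d)(560) = 20 + 48 + 84 + 60 + 80 + 120 + 144 + 192 + 124 + 252 + 336 + 240 + 360 + 480 + 576 + 372 + 496 + 1008 + 1440 + 1488 = 7920.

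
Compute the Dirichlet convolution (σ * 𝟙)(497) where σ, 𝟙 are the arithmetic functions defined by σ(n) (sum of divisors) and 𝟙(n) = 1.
(σ * 𝟙)(497) = 657

Divisors of 497: [1, 7, 71, 497]. For each d | 497:
  d = 1: σ(1) · 𝟙(497/1) = 1 · 1 = 1
  d = 7: σ(7) · 𝟙(497/7) = 8 · 1 = 8
  d = 71: σ(71) · 𝟙(497/71) = 72 · 1 = 72
  d = 497: σ(497) · 𝟙(497/497) = 576 · 1 = 576
Summing: (σ * 𝟙)(497) = 1 + 8 + 72 + 576 = 657.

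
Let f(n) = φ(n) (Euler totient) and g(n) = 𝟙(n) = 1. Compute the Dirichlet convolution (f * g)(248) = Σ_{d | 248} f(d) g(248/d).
(φ * 𝟙)(248) = 248

Divisors of 248: [1, 2, 4, 8, 31, 62, 124, 248]. For each d | 248:
  d = 1: φ(1) · 𝟙(248/1) = 1 · 1 = 1
  d = 2: φ(2) · 𝟙(248/2) = 1 · 1 = 1
  d = 4: φ(4) · 𝟙(248/4) = 2 · 1 = 2
  d = 8: φ(8) · 𝟙(248/8) = 4 · 1 = 4
  d = 31: φ(31) · 𝟙(248/31) = 30 · 1 = 30
  d = 62: φ(62) · 𝟙(248/62) = 30 · 1 = 30
  d = 124: φ(124) · 𝟙(248/124) = 60 · 1 = 60
  d = 248: φ(248) · 𝟙(248/248) = 120 · 1 = 120
Summing: (φ * 𝟙)(248) = 1 + 1 + 2 + 4 + 30 + 30 + 60 + 120 = 248.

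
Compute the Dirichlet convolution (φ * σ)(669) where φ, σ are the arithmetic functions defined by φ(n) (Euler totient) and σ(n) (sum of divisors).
(φ * σ)(669) = 2676

Divisors of 669: [1, 3, 223, 669]. For each d | 669:
  d = 1: φ(1) · σ(669/1) = 1 · 896 = 896
  d = 3: φ(3) · σ(669/3) = 2 · 224 = 448
  d = 223: φ(223) · σ(669/223) = 222 · 4 = 888
  d = 669: φ(669) · σ(669/669) = 444 · 1 = 444
Summing: (φ * σ)(669) = 896 + 448 + 888 + 444 = 2676.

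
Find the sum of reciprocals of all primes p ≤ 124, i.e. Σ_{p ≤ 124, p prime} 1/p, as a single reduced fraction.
Σ 1/p = 58472171373748331322981543916880425472323867753/31610054640417607788145206291543662493274686990

π(124) = 30, so the primes ≤ 124 are [2, 3, 5, 7, 11, 13, 17, 19, 23, 29, 31, 37, 41, 43, 47, 53, 59, 61, 67, 71, 73, 79, 83, 89, 97, 101, 103, 107, 109, 113]. Summing 1/p over these primes: 58472171373748331322981543916880425472323867753/31610054640417607788145206291543662493274686990 ≈ 1.8498. Mertens estimate ln ln(124) + 0.2615 ≈ 1.8343.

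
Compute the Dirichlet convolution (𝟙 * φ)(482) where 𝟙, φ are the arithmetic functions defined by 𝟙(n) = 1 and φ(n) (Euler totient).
(𝟙 * φ)(482) = 482

Divisors of 482: [1, 2, 241, 482]. For each d | 482:
  d = 1: 𝟙(1) · φ(482/1) = 1 · 240 = 240
  d = 2: 𝟙(2) · φ(482/2) = 1 · 240 = 240
  d = 241: 𝟙(241) · φ(482/241) = 1 · 1 = 1
  d = 482: 𝟙(482) · φ(482/482) = 1 · 1 = 1
Summing: (𝟙 * φ)(482) = 240 + 240 + 1 + 1 = 482.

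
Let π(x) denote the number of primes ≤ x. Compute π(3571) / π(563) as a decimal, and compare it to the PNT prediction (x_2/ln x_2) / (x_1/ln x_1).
π(3571)/π(563) = 500/103 ≈ 4.8544;  PNT prediction ≈ 4.9105.

π(563) = 103 and π(3571) = 500, so π(3571)/π(563) ≈ 4.8544. The PNT-predicted ratio is (3571/ln(3571)) / (563/ln(563)) ≈ 4.9105. The two agree to within a few percent, as expected.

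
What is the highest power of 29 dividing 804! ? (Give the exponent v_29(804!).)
v_29(804!) = 27

Legendre's formula: v_p(n!) = Σ_{k ≥ 1} ⌊n / p^k⌋. For p = 29, n = 804, the terms are:
  ⌊804/29^1⌋ = ⌊804/29⌋ = 27
(the next term ⌊804/29^2⌋ = 0, terminating the sum). Summing: v_29(804!) = 27 = 27.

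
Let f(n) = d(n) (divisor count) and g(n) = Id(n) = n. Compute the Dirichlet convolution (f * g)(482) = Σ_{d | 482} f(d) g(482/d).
(d * Id)(482) = 972

Divisors of 482: [1, 2, 241, 482]. For each d | 482:
  d = 1: d(1) · Id(482/1) = 1 · 482 = 482
  d = 2: d(2) · Id(482/2) = 2 · 241 = 482
  d = 241: d(241) · Id(482/241) = 2 · 2 = 4
  d = 482: d(482) · Id(482/482) = 4 · 1 = 4
Summing: (d * Id)(482) = 482 + 482 + 4 + 4 = 972.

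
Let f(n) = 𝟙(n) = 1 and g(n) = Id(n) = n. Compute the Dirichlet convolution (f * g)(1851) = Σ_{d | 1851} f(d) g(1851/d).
(𝟙 * Id)(1851) = 2472

Divisors of 1851: [1, 3, 617, 1851]. For each d | 1851:
  d = 1: 𝟙(1) · Id(1851/1) = 1 · 1851 = 1851
  d = 3: 𝟙(3) · Id(1851/3) = 1 · 617 = 617
  d = 617: 𝟙(617) · Id(1851/617) = 1 · 3 = 3
  d = 1851: 𝟙(1851) · Id(1851/1851) = 1 · 1 = 1
Summing: (𝟙 * Id)(1851) = 1851 + 617 + 3 + 1 = 2472.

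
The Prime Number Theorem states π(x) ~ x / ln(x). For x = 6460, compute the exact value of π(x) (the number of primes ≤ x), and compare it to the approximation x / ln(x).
π(6460) = 838;  x/ln(x) ≈ 736.32;  relative error ≈ 12.13%.

Directly count primes up to 6460: π(6460) = 838. The PNT approximation gives 6460/ln(6460) ≈ 6460/8.77338 ≈ 736.32. Relative error (π(x) − x/ln(x)) / π(x) ≈ 12.13%; the approximation is known to undercount slightly (Li(x) is a better estimate).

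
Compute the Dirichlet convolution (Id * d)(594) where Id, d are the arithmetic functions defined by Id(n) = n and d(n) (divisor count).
(Id * d)(594) = 3016

Divisors of 594: [1, 2, 3, 6, 9, 11, 18, 22, 27, 33, 54, 66, 99, 198, 297, 594]. For each d | 594:
  d = 1: Id(1) · d(594/1) = 1 · 16 = 16
  d = 2: Id(2) · d(594/2) = 2 · 8 = 16
  d = 3: Id(3) · d(594/3) = 3 · 12 = 36
  d = 6: Id(6) · d(594/6) = 6 · 6 = 36
  d = 9: Id(9) · d(594/9) = 9 · 8 = 72
  d = 11: Id(11) · d(594/11) = 11 · 8 = 88
  d = 18: Id(18) · d(594/18) = 18 · 4 = 72
  d = 22: Id(22) · d(594/22) = 22 · 4 = 88
  d = 27: Id(27) · d(594/27) = 27 · 4 = 108
  d = 33: Id(33) · d(594/33) = 33 · 6 = 198
  d = 54: Id(54) · d(594/54) = 54 · 2 = 108
  d = 66: Id(66) · d(594/66) = 66 · 3 = 198
  d = 99: Id(99) · d(594/99) = 99 · 4 = 396
  d = 198: Id(198) · d(594/198) = 198 · 2 = 396
  d = 297: Id(297) · d(594/297) = 297 · 2 = 594
  d = 594: Id(594) · d(594/594) = 594 · 1 = 594
Summing: (Id * d)(594) = 16 + 16 + 36 + 36 + 72 + 88 + 72 + 88 + 108 + 198 + 108 + 198 + 396 + 396 + 594 + 594 = 3016.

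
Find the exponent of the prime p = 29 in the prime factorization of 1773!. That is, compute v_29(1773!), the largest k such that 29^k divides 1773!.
v_29(1773!) = 63

Legendre's formula: v_p(n!) = Σ_{k ≥ 1} ⌊n / p^k⌋. For p = 29, n = 1773, the terms are:
  ⌊1773/29^1⌋ = ⌊1773/29⌋ = 61
  ⌊1773/29^2⌋ = ⌊1773/841⌋ = 2
(the next term ⌊1773/29^3⌋ = 0, terminating the sum). Summing: v_29(1773!) = 61 + 2 = 63.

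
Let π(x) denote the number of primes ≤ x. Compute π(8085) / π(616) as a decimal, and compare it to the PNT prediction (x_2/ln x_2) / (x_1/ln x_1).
π(8085)/π(616) = 1015/112 ≈ 9.0625;  PNT prediction ≈ 9.3696.

π(616) = 112 and π(8085) = 1015, so π(8085)/π(616) ≈ 9.0625. The PNT-predicted ratio is (8085/ln(8085)) / (616/ln(616)) ≈ 9.3696. The two agree to within a few percent, as expected.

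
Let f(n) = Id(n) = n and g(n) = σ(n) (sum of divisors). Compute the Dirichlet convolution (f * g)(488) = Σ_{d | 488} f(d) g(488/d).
(Id * σ)(488) = 6027

Divisors of 488: [1, 2, 4, 8, 61, 122, 244, 488]. For each d | 488:
  d = 1: Id(1) · σ(488/1) = 1 · 930 = 930
  d = 2: Id(2) · σ(488/2) = 2 · 434 = 868
  d = 4: Id(4) · σ(488/4) = 4 · 186 = 744
  d = 8: Id(8) · σ(488/8) = 8 · 62 = 496
  d = 61: Id(61) · σ(488/61) = 61 · 15 = 915
  d = 122: Id(122) · σ(488/122) = 122 · 7 = 854
  d = 244: Id(244) · σ(488/244) = 244 · 3 = 732
  d = 488: Id(488) · σ(488/488) = 488 · 1 = 488
Summing: (Id * σ)(488) = 930 + 868 + 744 + 496 + 915 + 854 + 732 + 488 = 6027.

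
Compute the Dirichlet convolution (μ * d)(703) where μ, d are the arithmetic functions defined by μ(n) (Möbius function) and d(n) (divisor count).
(μ * d)(703) = 1

Divisors of 703: [1, 19, 37, 703]. For each d | 703:
  d = 1: μ(1) · d(703/1) = 1 · 4 = 4
  d = 19: μ(19) · d(703/19) = -1 · 2 = -2
  d = 37: μ(37) · d(703/37) = -1 · 2 = -2
  d = 703: μ(703) · d(703/703) = 1 · 1 = 1
Summing: (μ * d)(703) = 4 + -2 + -2 + 1 = 1.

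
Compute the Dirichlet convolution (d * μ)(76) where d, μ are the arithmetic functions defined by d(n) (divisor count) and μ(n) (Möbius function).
(d * μ)(76) = 1

Divisors of 76: [1, 2, 4, 19, 38, 76]. For each d | 76:
  d = 1: d(1) · μ(76/1) = 1 · 0 = 0
  d = 2: d(2) · μ(76/2) = 2 · 1 = 2
  d = 4: d(4) · μ(76/4) = 3 · -1 = -3
  d = 19: d(19) · μ(76/19) = 2 · 0 = 0
  d = 38: d(38) · μ(76/38) = 4 · -1 = -4
  d = 76: d(76) · μ(76/76) = 6 · 1 = 6
Summing: (d * μ)(76) = 0 + 2 + -3 + 0 + -4 + 6 = 1.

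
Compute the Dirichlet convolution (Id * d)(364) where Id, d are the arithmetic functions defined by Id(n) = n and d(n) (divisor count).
(Id * d)(364) = 1485

Divisors of 364: [1, 2, 4, 7, 13, 14, 26, 28, 52, 91, 182, 364]. For each d | 364:
  d = 1: Id(1) · d(364/1) = 1 · 12 = 12
  d = 2: Id(2) · d(364/2) = 2 · 8 = 16
  d = 4: Id(4) · d(364/4) = 4 · 4 = 16
  d = 7: Id(7) · d(364/7) = 7 · 6 = 42
  d = 13: Id(13) · d(364/13) = 13 · 6 = 78
  d = 14: Id(14) · d(364/14) = 14 · 4 = 56
  d = 26: Id(26) · d(364/26) = 26 · 4 = 104
  d = 28: Id(28) · d(364/28) = 28 · 2 = 56
  d = 52: Id(52) · d(364/52) = 52 · 2 = 104
  d = 91: Id(91) · d(364/91) = 91 · 3 = 273
  d = 182: Id(182) · d(364/182) = 182 · 2 = 364
  d = 364: Id(364) · d(364/364) = 364 · 1 = 364
Summing: (Id * d)(364) = 12 + 16 + 16 + 42 + 78 + 56 + 104 + 56 + 104 + 273 + 364 + 364 = 1485.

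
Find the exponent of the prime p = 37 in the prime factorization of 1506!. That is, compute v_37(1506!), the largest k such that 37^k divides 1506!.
v_37(1506!) = 41

Legendre's formula: v_p(n!) = Σ_{k ≥ 1} ⌊n / p^k⌋. For p = 37, n = 1506, the terms are:
  ⌊1506/37^1⌋ = ⌊1506/37⌋ = 40
  ⌊1506/37^2⌋ = ⌊1506/1369⌋ = 1
(the next term ⌊1506/37^3⌋ = 0, terminating the sum). Summing: v_37(1506!) = 40 + 1 = 41.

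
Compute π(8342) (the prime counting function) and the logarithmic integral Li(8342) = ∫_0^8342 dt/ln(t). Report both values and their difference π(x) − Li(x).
π(8342) = 1045;  Li(8342) ≈ 1064.38;  π(x) − Li(x) ≈ -19.38.

Direct count of primes ≤ 8342 gives π(8342) = 1045. Numerical evaluation of the logarithmic integral gives Li(8342) ≈ 1064.38. The difference π(x) − Li(x) ≈ -19.38 is typically negative for small/moderate x (Li(x) overestimates), though Littlewood's theorem shows this sign changes infinitely often.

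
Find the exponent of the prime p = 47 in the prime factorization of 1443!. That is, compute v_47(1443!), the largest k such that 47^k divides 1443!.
v_47(1443!) = 30

Legendre's formula: v_p(n!) = Σ_{k ≥ 1} ⌊n / p^k⌋. For p = 47, n = 1443, the terms are:
  ⌊1443/47^1⌋ = ⌊1443/47⌋ = 30
(the next term ⌊1443/47^2⌋ = 0, terminating the sum). Summing: v_47(1443!) = 30 = 30.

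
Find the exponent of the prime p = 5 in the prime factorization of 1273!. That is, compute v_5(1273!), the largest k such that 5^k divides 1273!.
v_5(1273!) = 316

Legendre's formula: v_p(n!) = Σ_{k ≥ 1} ⌊n / p^k⌋. For p = 5, n = 1273, the terms are:
  ⌊1273/5^1⌋ = ⌊1273/5⌋ = 254
  ⌊1273/5^2⌋ = ⌊1273/25⌋ = 50
  ⌊1273/5^3⌋ = ⌊1273/125⌋ = 10
  ⌊1273/5^4⌋ = ⌊1273/625⌋ = 2
(the next term ⌊1273/5^5⌋ = 0, terminating the sum). Summing: v_5(1273!) = 254 + 50 + 10 + 2 = 316.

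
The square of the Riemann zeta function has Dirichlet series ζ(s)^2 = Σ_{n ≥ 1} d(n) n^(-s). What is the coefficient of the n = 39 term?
d(39) = 4

ζ(s)^2 = (Σ 1/m^s)(Σ 1/k^s). The coefficient of 1/n^s in the product is the number of ordered pairs (m, k) with mk = n, which equals d(n). For n = 39, divisors are [1, 3, 13, 39], so d(39) = 4.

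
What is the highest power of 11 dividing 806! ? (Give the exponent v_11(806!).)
v_11(806!) = 79

Legendre's formula: v_p(n!) = Σ_{k ≥ 1} ⌊n / p^k⌋. For p = 11, n = 806, the terms are:
  ⌊806/11^1⌋ = ⌊806/11⌋ = 73
  ⌊806/11^2⌋ = ⌊806/121⌋ = 6
(the next term ⌊806/11^3⌋ = 0, terminating the sum). Summing: v_11(806!) = 73 + 6 = 79.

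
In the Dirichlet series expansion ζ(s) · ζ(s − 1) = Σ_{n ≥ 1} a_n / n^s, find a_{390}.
σ(390) = 1008

In the product (Σ m^0/m^s)(Σ k / k^s) = Σ (Σ_{d | n} d) / n^s, the coefficient of 1/n^s is σ(n) = Σ_{d | n} d. For n = 390, divisors are [1, 2, 3, 5, 6, 10, 13, 15, 26, 30, 39, 65, 78, 130, 195, 390]; summing: σ(390) = 1008.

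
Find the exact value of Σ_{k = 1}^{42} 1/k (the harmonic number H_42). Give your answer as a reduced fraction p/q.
H_42 = 12309312989335019/2844937529085600

Direct summation: H_42 = 1 + 1/2 + ... + 1/42. The least common denominator is lcm(1, ..., 42) = 219060189739591200; over this denominator the numerator is 219060189739591200 + 109530094869795600 + 73020063246530400 + 54765047434897800 + 43812037947918240 + 36510031623265200 + 31294312819941600 + 27382523717448900 + 24340021082176800 + 21906018973959120 + 19914562703599200 + 18255015811632600 + 16850783826122400 + 15647156409970800 + 14604012649306080 + 13691261858724450 + 12885893514093600 + 12170010541088400 + 11529483670504800 + 10953009486979560 + 10431437606647200 + 9957281351799600 + 9524356075634400 + 9127507905816300 + 8762407589583648 + 8425391913061200 + 8113340360725600 + 7823578204985400 + 7553799646192800 + 7302006324653040 + 7066457733535200 + 6845630929362225 + 6638187567866400 + 6442946757046800 + 6258862563988320 + 6085005270544200 + 5920545668637600 + 5764741835252400 + 5616927942040800 + 5476504743489780 + 5342931457063200 + 5215718803323600 = 947817100178796463, so H_42 = 947817100178796463/219060189739591200; reducing by gcd(947817100178796463, 219060189739591200) = 77 gives 12309312989335019/2844937529085600 ≈ 4.32674. (The PNT-adjacent estimate ln(42) + γ ≈ 4.31489 matches within O(1/n).)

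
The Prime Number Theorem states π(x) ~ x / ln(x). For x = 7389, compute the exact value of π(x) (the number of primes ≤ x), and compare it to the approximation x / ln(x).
π(7389) = 938;  x/ln(x) ≈ 829.50;  relative error ≈ 11.57%.

Directly count primes up to 7389: π(7389) = 938. The PNT approximation gives 7389/ln(7389) ≈ 7389/8.90775 ≈ 829.50. Relative error (π(x) − x/ln(x)) / π(x) ≈ 11.57%; the approximation is known to undercount slightly (Li(x) is a better estimate).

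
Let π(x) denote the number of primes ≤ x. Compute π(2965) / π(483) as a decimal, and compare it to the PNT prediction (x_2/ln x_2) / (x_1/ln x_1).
π(2965)/π(483) = 427/92 ≈ 4.6413;  PNT prediction ≈ 4.7454.

π(483) = 92 and π(2965) = 427, so π(2965)/π(483) ≈ 4.6413. The PNT-predicted ratio is (2965/ln(2965)) / (483/ln(483)) ≈ 4.7454. The two agree to within a few percent, as expected.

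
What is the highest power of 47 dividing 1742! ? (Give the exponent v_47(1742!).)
v_47(1742!) = 37

Legendre's formula: v_p(n!) = Σ_{k ≥ 1} ⌊n / p^k⌋. For p = 47, n = 1742, the terms are:
  ⌊1742/47^1⌋ = ⌊1742/47⌋ = 37
(the next term ⌊1742/47^2⌋ = 0, terminating the sum). Summing: v_47(1742!) = 37 = 37.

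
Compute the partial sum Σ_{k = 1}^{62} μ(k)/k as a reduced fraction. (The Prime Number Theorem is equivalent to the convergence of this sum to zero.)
Σ μ(k)/k = 1874648830674470878723/117288381359406970983270

Values of μ(k) for 1 ≤ k ≤ 62: μ(1) = 1, μ(2) = -1, μ(3) = -1, μ(5) = -1, μ(6) = 1, μ(7) = -1, μ(10) = 1, μ(11) = -1, μ(13) = -1, μ(14) = 1, μ(15) = 1, μ(17) = -1, μ(19) = -1, μ(21) = 1, μ(22) = 1, μ(23) = -1, μ(26) = 1, μ(29) = -1, μ(30) = -1, μ(31) = -1, μ(33) = 1, μ(34) = 1, μ(35) = 1, μ(37) = -1, μ(38) = 1, μ(39) = 1, μ(41) = -1, μ(42) = -1, μ(43) = -1, μ(46) = 1, μ(47) = -1, μ(51) = 1, μ(53) = -1, μ(55) = 1, μ(57) = 1, μ(58) = 1, μ(59) = -1, μ(61) = -1, μ(62) = 1, with μ = 0 on non-squarefree integers. Summing μ(k)/k for k where μ(k) ≠ 0 gives 1874648830674470878723/117288381359406970983270 ≈ 0.0160. (PNT ⟺ this sum → 0 as n → ∞.)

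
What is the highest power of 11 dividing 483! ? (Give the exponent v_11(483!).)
v_11(483!) = 46

Legendre's formula: v_p(n!) = Σ_{k ≥ 1} ⌊n / p^k⌋. For p = 11, n = 483, the terms are:
  ⌊483/11^1⌋ = ⌊483/11⌋ = 43
  ⌊483/11^2⌋ = ⌊483/121⌋ = 3
(the next term ⌊483/11^3⌋ = 0, terminating the sum). Summing: v_11(483!) = 43 + 3 = 46.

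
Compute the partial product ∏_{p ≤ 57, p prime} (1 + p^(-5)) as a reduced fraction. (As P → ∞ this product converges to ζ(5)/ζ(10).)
∏ = 32347597211284988160480267437380591091977322089812731895007080802055947812864/31226639806314720763085693561071542877365250131832357293968847568717289128655

The primes p ≤ 57 are [2, 3, 5, 7, 11, 13, 17, 19, 23, 29, 31, 37, 41, 43, 47, 53]. For each, (1 + 1/p^5) = (p^5 + 1)/p^5. Multiplying these fractions over p ∈ [2, 3, 5, 7, 11, 13, 17, 19, 23, 29, 31, 37, 41, 43, 47, 53] gives 32347597211284988160480267437380591091977322089812731895007080802055947812864/31226639806314720763085693561071542877365250131832357293968847568717289128655. (In the limit P → ∞ this tends to ζ(5)/ζ(10).)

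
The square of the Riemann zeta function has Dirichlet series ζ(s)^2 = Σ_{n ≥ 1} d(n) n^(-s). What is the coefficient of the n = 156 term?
d(156) = 12

ζ(s)^2 = (Σ 1/m^s)(Σ 1/k^s). The coefficient of 1/n^s in the product is the number of ordered pairs (m, k) with mk = n, which equals d(n). For n = 156, divisors are [1, 2, 3, 4, 6, 12, 13, 26, 39, 52, 78, 156], so d(156) = 12.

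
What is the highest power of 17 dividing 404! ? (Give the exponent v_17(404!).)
v_17(404!) = 24

Legendre's formula: v_p(n!) = Σ_{k ≥ 1} ⌊n / p^k⌋. For p = 17, n = 404, the terms are:
  ⌊404/17^1⌋ = ⌊404/17⌋ = 23
  ⌊404/17^2⌋ = ⌊404/289⌋ = 1
(the next term ⌊404/17^3⌋ = 0, terminating the sum). Summing: v_17(404!) = 23 + 1 = 24.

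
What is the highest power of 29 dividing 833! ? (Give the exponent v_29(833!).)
v_29(833!) = 28

Legendre's formula: v_p(n!) = Σ_{k ≥ 1} ⌊n / p^k⌋. For p = 29, n = 833, the terms are:
  ⌊833/29^1⌋ = ⌊833/29⌋ = 28
(the next term ⌊833/29^2⌋ = 0, terminating the sum). Summing: v_29(833!) = 28 = 28.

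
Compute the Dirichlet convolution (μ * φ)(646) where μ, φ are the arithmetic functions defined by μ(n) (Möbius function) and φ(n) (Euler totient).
(μ * φ)(646) = 0

Divisors of 646: [1, 2, 17, 19, 34, 38, 323, 646]. For each d | 646:
  d = 1: μ(1) · φ(646/1) = 1 · 288 = 288
  d = 2: μ(2) · φ(646/2) = -1 · 288 = -288
  d = 17: μ(17) · φ(646/17) = -1 · 18 = -18
  d = 19: μ(19) · φ(646/19) = -1 · 16 = -16
  d = 34: μ(34) · φ(646/34) = 1 · 18 = 18
  d = 38: μ(38) · φ(646/38) = 1 · 16 = 16
  d = 323: μ(323) · φ(646/323) = 1 · 1 = 1
  d = 646: μ(646) · φ(646/646) = -1 · 1 = -1
Summing: (μ * φ)(646) = 288 + -288 + -18 + -16 + 18 + 16 + 1 + -1 = 0.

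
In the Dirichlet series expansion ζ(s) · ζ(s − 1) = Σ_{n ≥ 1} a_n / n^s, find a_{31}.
σ(31) = 32

In the product (Σ m^0/m^s)(Σ k / k^s) = Σ (Σ_{d | n} d) / n^s, the coefficient of 1/n^s is σ(n) = Σ_{d | n} d. For n = 31, divisors are [1, 31]; summing: σ(31) = 32.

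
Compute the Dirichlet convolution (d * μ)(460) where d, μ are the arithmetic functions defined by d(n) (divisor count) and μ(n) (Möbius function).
(d * μ)(460) = 1

Divisors of 460: [1, 2, 4, 5, 10, 20, 23, 46, 92, 115, 230, 460]. For each d | 460:
  d = 1: d(1) · μ(460/1) = 1 · 0 = 0
  d = 2: d(2) · μ(460/2) = 2 · -1 = -2
  d = 4: d(4) · μ(460/4) = 3 · 1 = 3
  d = 5: d(5) · μ(460/5) = 2 · 0 = 0
  d = 10: d(10) · μ(460/10) = 4 · 1 = 4
  d = 20: d(20) · μ(460/20) = 6 · -1 = -6
  d = 23: d(23) · μ(460/23) = 2 · 0 = 0
  d = 46: d(46) · μ(460/46) = 4 · 1 = 4
  d = 92: d(92) · μ(460/92) = 6 · -1 = -6
  d = 115: d(115) · μ(460/115) = 4 · 0 = 0
  d = 230: d(230) · μ(460/230) = 8 · -1 = -8
  d = 460: d(460) · μ(460/460) = 12 · 1 = 12
Summing: (d * μ)(460) = 0 + -2 + 3 + 0 + 4 + -6 + 0 + 4 + -6 + 0 + -8 + 12 = 1.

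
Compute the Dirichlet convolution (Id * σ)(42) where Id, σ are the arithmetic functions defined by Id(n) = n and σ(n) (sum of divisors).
(Id * σ)(42) = 525

Divisors of 42: [1, 2, 3, 6, 7, 14, 21, 42]. For each d | 42:
  d = 1: Id(1) · σ(42/1) = 1 · 96 = 96
  d = 2: Id(2) · σ(42/2) = 2 · 32 = 64
  d = 3: Id(3) · σ(42/3) = 3 · 24 = 72
  d = 6: Id(6) · σ(42/6) = 6 · 8 = 48
  d = 7: Id(7) · σ(42/7) = 7 · 12 = 84
  d = 14: Id(14) · σ(42/14) = 14 · 4 = 56
  d = 21: Id(21) · σ(42/21) = 21 · 3 = 63
  d = 42: Id(42) · σ(42/42) = 42 · 1 = 42
Summing: (Id * σ)(42) = 96 + 64 + 72 + 48 + 84 + 56 + 63 + 42 = 525.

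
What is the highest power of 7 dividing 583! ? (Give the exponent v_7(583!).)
v_7(583!) = 95

Legendre's formula: v_p(n!) = Σ_{k ≥ 1} ⌊n / p^k⌋. For p = 7, n = 583, the terms are:
  ⌊583/7^1⌋ = ⌊583/7⌋ = 83
  ⌊583/7^2⌋ = ⌊583/49⌋ = 11
  ⌊583/7^3⌋ = ⌊583/343⌋ = 1
(the next term ⌊583/7^4⌋ = 0, terminating the sum). Summing: v_7(583!) = 83 + 11 + 1 = 95.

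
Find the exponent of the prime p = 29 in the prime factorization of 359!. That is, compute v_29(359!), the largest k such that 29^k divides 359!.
v_29(359!) = 12

Legendre's formula: v_p(n!) = Σ_{k ≥ 1} ⌊n / p^k⌋. For p = 29, n = 359, the terms are:
  ⌊359/29^1⌋ = ⌊359/29⌋ = 12
(the next term ⌊359/29^2⌋ = 0, terminating the sum). Summing: v_29(359!) = 12 = 12.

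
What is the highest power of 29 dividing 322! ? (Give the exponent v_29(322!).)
v_29(322!) = 11

Legendre's formula: v_p(n!) = Σ_{k ≥ 1} ⌊n / p^k⌋. For p = 29, n = 322, the terms are:
  ⌊322/29^1⌋ = ⌊322/29⌋ = 11
(the next term ⌊322/29^2⌋ = 0, terminating the sum). Summing: v_29(322!) = 11 = 11.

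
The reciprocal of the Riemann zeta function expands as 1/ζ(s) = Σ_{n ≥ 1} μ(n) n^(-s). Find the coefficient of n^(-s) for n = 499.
μ(499) = -1

Factor n = 499 = 499. μ(n) = 0 if any exponent ≥ 2 (not squarefree); otherwise μ(n) = (−1)^{ω(n)} where ω(n) is the number of distinct prime factors. Applying: μ(499) = -1.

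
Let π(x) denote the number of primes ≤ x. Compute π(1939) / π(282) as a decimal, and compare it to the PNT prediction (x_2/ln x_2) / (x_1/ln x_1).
π(1939)/π(282) = 295/60 ≈ 4.9167;  PNT prediction ≈ 5.1246.

π(282) = 60 and π(1939) = 295, so π(1939)/π(282) ≈ 4.9167. The PNT-predicted ratio is (1939/ln(1939)) / (282/ln(282)) ≈ 5.1246. The two agree to within a few percent, as expected.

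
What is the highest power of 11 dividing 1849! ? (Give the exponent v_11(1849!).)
v_11(1849!) = 184

Legendre's formula: v_p(n!) = Σ_{k ≥ 1} ⌊n / p^k⌋. For p = 11, n = 1849, the terms are:
  ⌊1849/11^1⌋ = ⌊1849/11⌋ = 168
  ⌊1849/11^2⌋ = ⌊1849/121⌋ = 15
  ⌊1849/11^3⌋ = ⌊1849/1331⌋ = 1
(the next term ⌊1849/11^4⌋ = 0, terminating the sum). Summing: v_11(1849!) = 168 + 15 + 1 = 184.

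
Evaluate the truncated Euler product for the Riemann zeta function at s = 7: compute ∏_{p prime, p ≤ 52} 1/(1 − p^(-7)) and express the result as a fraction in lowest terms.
∏ = 23382886769632432571789841128782562016512130510871147719864543051070039135878767058418261603816212645625/23189273096315310437319062436725495011112024414316439805760324840606793884675752039664775666767203598336

The primes p ≤ 52 are [2, 3, 5, 7, 11, 13, 17, 19, 23, 29, 31, 37, 41, 43, 47]. For each prime, (1 − 1/p^7)^(-1) = p^7 / (p^7 − 1). The product is (1 − 1/2^7)^(-1), (1 − 1/3^7)^(-1), (1 − 1/5^7)^(-1), (1 − 1/7^7)^(-1), (1 − 1/11^7)^(-1), (1 − 1/13^7)^(-1), (1 − 1/17^7)^(-1), (1 − 1/19^7)^(-1), (1 − 1/23^7)^(-1), (1 − 1/29^7)^(-1), (1 − 1/31^7)^(-1), (1 − 1/37^7)^(-1), (1 − 1/41^7)^(-1), (1 − 1/43^7)^(-1), (1 − 1/47^7)^(-1) = ∏ p^7 / (p^7 − 1) = 23382886769632432571789841128782562016512130510871147719864543051070039135878767058418261603816212645625/23189273096315310437319062436725495011112024414316439805760324840606793884675752039664775666767203598336.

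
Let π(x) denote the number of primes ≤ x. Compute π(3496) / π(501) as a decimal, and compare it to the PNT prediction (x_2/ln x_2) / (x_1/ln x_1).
π(3496)/π(501) = 488/95 ≈ 5.1368;  PNT prediction ≈ 5.3166.

π(501) = 95 and π(3496) = 488, so π(3496)/π(501) ≈ 5.1368. The PNT-predicted ratio is (3496/ln(3496)) / (501/ln(501)) ≈ 5.3166. The two agree to within a few percent, as expected.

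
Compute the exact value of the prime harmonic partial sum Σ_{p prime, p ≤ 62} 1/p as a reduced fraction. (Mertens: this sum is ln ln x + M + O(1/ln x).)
Σ 1/p = 201015517717077830328949/117288381359406970983270

π(62) = 18, so the primes ≤ 62 are [2, 3, 5, 7, 11, 13, 17, 19, 23, 29, 31, 37, 41, 43, 47, 53, 59, 61]. Summing 1/p over these primes: 201015517717077830328949/117288381359406970983270 ≈ 1.7139. Mertens estimate ln ln(62) + 0.2615 ≈ 1.6791.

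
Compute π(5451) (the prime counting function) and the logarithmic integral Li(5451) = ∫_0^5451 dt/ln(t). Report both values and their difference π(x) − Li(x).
π(5451) = 721;  Li(5451) ≈ 736.96;  π(x) − Li(x) ≈ -15.96.

Direct count of primes ≤ 5451 gives π(5451) = 721. Numerical evaluation of the logarithmic integral gives Li(5451) ≈ 736.96. The difference π(x) − Li(x) ≈ -15.96 is typically negative for small/moderate x (Li(x) overestimates), though Littlewood's theorem shows this sign changes infinitely often.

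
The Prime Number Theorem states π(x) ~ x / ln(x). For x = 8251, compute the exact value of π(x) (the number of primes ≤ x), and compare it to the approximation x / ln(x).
π(8251) = 1035;  x/ln(x) ≈ 914.94;  relative error ≈ 11.60%.

Directly count primes up to 8251: π(8251) = 1035. The PNT approximation gives 8251/ln(8251) ≈ 8251/9.01809 ≈ 914.94. Relative error (π(x) − x/ln(x)) / π(x) ≈ 11.60%; the approximation is known to undercount slightly (Li(x) is a better estimate).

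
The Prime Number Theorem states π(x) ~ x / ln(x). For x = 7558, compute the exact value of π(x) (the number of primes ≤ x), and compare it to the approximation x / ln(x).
π(7558) = 958;  x/ln(x) ≈ 846.33;  relative error ≈ 11.66%.

Directly count primes up to 7558: π(7558) = 958. The PNT approximation gives 7558/ln(7558) ≈ 7558/8.93036 ≈ 846.33. Relative error (π(x) − x/ln(x)) / π(x) ≈ 11.66%; the approximation is known to undercount slightly (Li(x) is a better estimate).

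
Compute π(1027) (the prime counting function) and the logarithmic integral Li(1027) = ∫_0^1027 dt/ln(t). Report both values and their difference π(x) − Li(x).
π(1027) = 172;  Li(1027) ≈ 181.51;  π(x) − Li(x) ≈ -9.51.

Direct count of primes ≤ 1027 gives π(1027) = 172. Numerical evaluation of the logarithmic integral gives Li(1027) ≈ 181.51. The difference π(x) − Li(x) ≈ -9.51 is typically negative for small/moderate x (Li(x) overestimates), though Littlewood's theorem shows this sign changes infinitely often.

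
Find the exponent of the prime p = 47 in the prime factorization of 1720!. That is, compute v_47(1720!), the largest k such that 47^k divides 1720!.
v_47(1720!) = 36

Legendre's formula: v_p(n!) = Σ_{k ≥ 1} ⌊n / p^k⌋. For p = 47, n = 1720, the terms are:
  ⌊1720/47^1⌋ = ⌊1720/47⌋ = 36
(the next term ⌊1720/47^2⌋ = 0, terminating the sum). Summing: v_47(1720!) = 36 = 36.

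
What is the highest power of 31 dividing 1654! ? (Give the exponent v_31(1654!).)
v_31(1654!) = 54

Legendre's formula: v_p(n!) = Σ_{k ≥ 1} ⌊n / p^k⌋. For p = 31, n = 1654, the terms are:
  ⌊1654/31^1⌋ = ⌊1654/31⌋ = 53
  ⌊1654/31^2⌋ = ⌊1654/961⌋ = 1
(the next term ⌊1654/31^3⌋ = 0, terminating the sum). Summing: v_31(1654!) = 53 + 1 = 54.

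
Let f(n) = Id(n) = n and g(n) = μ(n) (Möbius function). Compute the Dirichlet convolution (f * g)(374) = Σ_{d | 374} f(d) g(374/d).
(Id * μ)(374) = 160

Divisors of 374: [1, 2, 11, 17, 22, 34, 187, 374]. For each d | 374:
  d = 1: Id(1) · μ(374/1) = 1 · -1 = -1
  d = 2: Id(2) · μ(374/2) = 2 · 1 = 2
  d = 11: Id(11) · μ(374/11) = 11 · 1 = 11
  d = 17: Id(17) · μ(374/17) = 17 · 1 = 17
  d = 22: Id(22) · μ(374/22) = 22 · -1 = -22
  d = 34: Id(34) · μ(374/34) = 34 · -1 = -34
  d = 187: Id(187) · μ(374/187) = 187 · -1 = -187
  d = 374: Id(374) · μ(374/374) = 374 · 1 = 374
Summing: (Id * μ)(374) = -1 + 2 + 11 + 17 + -22 + -34 + -187 + 374 = 160.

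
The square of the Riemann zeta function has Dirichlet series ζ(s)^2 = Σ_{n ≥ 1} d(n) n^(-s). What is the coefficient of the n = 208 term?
d(208) = 10

ζ(s)^2 = (Σ 1/m^s)(Σ 1/k^s). The coefficient of 1/n^s in the product is the number of ordered pairs (m, k) with mk = n, which equals d(n). For n = 208, divisors are [1, 2, 4, 8, 13, 16, 26, 52, 104, 208], so d(208) = 10.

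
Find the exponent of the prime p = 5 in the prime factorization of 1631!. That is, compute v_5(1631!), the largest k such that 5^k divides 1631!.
v_5(1631!) = 406

Legendre's formula: v_p(n!) = Σ_{k ≥ 1} ⌊n / p^k⌋. For p = 5, n = 1631, the terms are:
  ⌊1631/5^1⌋ = ⌊1631/5⌋ = 326
  ⌊1631/5^2⌋ = ⌊1631/25⌋ = 65
  ⌊1631/5^3⌋ = ⌊1631/125⌋ = 13
  ⌊1631/5^4⌋ = ⌊1631/625⌋ = 2
(the next term ⌊1631/5^5⌋ = 0, terminating the sum). Summing: v_5(1631!) = 326 + 65 + 13 + 2 = 406.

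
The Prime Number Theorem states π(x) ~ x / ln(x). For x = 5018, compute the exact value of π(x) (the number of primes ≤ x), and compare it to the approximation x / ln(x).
π(5018) = 672;  x/ln(x) ≈ 588.91;  relative error ≈ 12.36%.

Directly count primes up to 5018: π(5018) = 672. The PNT approximation gives 5018/ln(5018) ≈ 5018/8.52079 ≈ 588.91. Relative error (π(x) − x/ln(x)) / π(x) ≈ 12.36%; the approximation is known to undercount slightly (Li(x) is a better estimate).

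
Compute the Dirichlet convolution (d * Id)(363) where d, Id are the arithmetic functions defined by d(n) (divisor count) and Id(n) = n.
(d * Id)(363) = 730

Divisors of 363: [1, 3, 11, 33, 121, 363]. For each d | 363:
  d = 1: d(1) · Id(363/1) = 1 · 363 = 363
  d = 3: d(3) · Id(363/3) = 2 · 121 = 242
  d = 11: d(11) · Id(363/11) = 2 · 33 = 66
  d = 33: d(33) · Id(363/33) = 4 · 11 = 44
  d = 121: d(121) · Id(363/121) = 3 · 3 = 9
  d = 363: d(363) · Id(363/363) = 6 · 1 = 6
Summing: (d * Id)(363) = 363 + 242 + 66 + 44 + 9 + 6 = 730.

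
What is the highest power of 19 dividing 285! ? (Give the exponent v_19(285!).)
v_19(285!) = 15

Legendre's formula: v_p(n!) = Σ_{k ≥ 1} ⌊n / p^k⌋. For p = 19, n = 285, the terms are:
  ⌊285/19^1⌋ = ⌊285/19⌋ = 15
(the next term ⌊285/19^2⌋ = 0, terminating the sum). Summing: v_19(285!) = 15 = 15.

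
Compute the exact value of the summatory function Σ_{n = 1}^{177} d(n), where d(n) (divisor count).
Σ_{n ≤ 177} d(n) = 947

Compute d(n) for each 1 ≤ n ≤ 177: d(1) = 1, d(2) = 2, d(3) = 2, d(4) = 3, d(5) = 2, d(6) = 4, d(7) = 2, d(8) = 4, d(9) = 3, d(10) = 4, d(11) = 2, d(12) = 6, d(13) = 2, d(14) = 4, d(15) = 4, d(16) = 5, d(17) = 2, d(18) = 6, d(19) = 2, d(20) = 6, d(21) = 4, d(22) = 4, d(23) = 2, d(24) = 8, d(25) = 3, d(26) = 4, d(27) = 4, d(28) = 6, d(29) = 2, d(30) = 8, d(31) = 2, d(32) = 6, d(33) = 4, d(34) = 4, d(35) = 4, d(36) = 9, d(37) = 2, d(38) = 4, d(39) = 4, d(40) = 8, d(41) = 2, d(42) = 8, d(43) = 2, d(44) = 6, d(45) = 6, d(46) = 4, d(47) = 2, d(48) = 10, d(49) = 3, d(50) = 6, d(51) = 4, d(52) = 6, d(53) = 2, d(54) = 8, d(55) = 4, d(56) = 8, d(57) = 4, d(58) = 4, d(59) = 2, d(60) = 12, d(61) = 2, d(62) = 4, d(63) = 6, d(64) = 7, d(65) = 4, d(66) = 8, d(67) = 2, d(68) = 6, d(69) = 4, d(70) = 8, d(71) = 2, d(72) = 12, d(73) = 2, d(74) = 4, d(75) = 6, d(76) = 6, d(77) = 4, d(78) = 8, d(79) = 2, d(80) = 10, d(81) = 5, d(82) = 4, d(83) = 2, d(84) = 12, d(85) = 4, d(86) = 4, d(87) = 4, d(88) = 8, d(89) = 2, d(90) = 12, d(91) = 4, d(92) = 6, d(93) = 4, d(94) = 4, d(95) = 4, d(96) = 12, d(97) = 2, d(98) = 6, d(99) = 6, d(100) = 9, d(101) = 2, d(102) = 8, d(103) = 2, d(104) = 8, d(105) = 8, d(106) = 4, d(107) = 2, d(108) = 12, d(109) = 2, d(110) = 8, d(111) = 4, d(112) = 10, d(113) = 2, d(114) = 8, d(115) = 4, d(116) = 6, d(117) = 6, d(118) = 4, d(119) = 4, d(120) = 16, d(121) = 3, d(122) = 4, d(123) = 4, d(124) = 6, d(125) = 4, d(126) = 12, d(127) = 2, d(128) = 8, d(129) = 4, d(130) = 8, d(131) = 2, d(132) = 12, d(133) = 4, d(134) = 4, d(135) = 8, d(136) = 8, d(137) = 2, d(138) = 8, d(139) = 2, d(140) = 12, d(141) = 4, d(142) = 4, d(143) = 4, d(144) = 15, d(145) = 4, d(146) = 4, d(147) = 6, d(148) = 6, d(149) = 2, d(150) = 12, d(151) = 2, d(152) = 8, d(153) = 6, d(154) = 8, d(155) = 4, d(156) = 12, d(157) = 2, d(158) = 4, d(159) = 4, d(160) = 12, d(161) = 4, d(162) = 10, d(163) = 2, d(164) = 6, d(165) = 8, d(166) = 4, d(167) = 2, d(168) = 16, d(169) = 3, d(170) = 8, d(171) = 6, d(172) = 6, d(173) = 2, d(174) = 8, d(175) = 6, d(176) = 10, d(177) = 4. Summing all 177 values: 947. (Dirichlet's divisor formula: Σ_{n ≤ x} d(n) = x ln(x) + (2γ − 1) x + O(√x). For x = 177, the asymptotic estimate is ≈ 943.51.)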